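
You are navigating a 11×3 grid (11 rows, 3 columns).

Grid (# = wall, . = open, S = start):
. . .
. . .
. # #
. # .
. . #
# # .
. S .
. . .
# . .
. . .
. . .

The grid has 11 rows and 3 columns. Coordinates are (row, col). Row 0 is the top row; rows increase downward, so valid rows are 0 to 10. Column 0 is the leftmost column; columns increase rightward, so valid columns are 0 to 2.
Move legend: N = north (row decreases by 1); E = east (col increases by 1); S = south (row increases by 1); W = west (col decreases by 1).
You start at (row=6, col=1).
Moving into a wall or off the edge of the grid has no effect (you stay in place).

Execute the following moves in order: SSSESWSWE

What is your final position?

Start: (row=6, col=1)
  S (south): (row=6, col=1) -> (row=7, col=1)
  S (south): (row=7, col=1) -> (row=8, col=1)
  S (south): (row=8, col=1) -> (row=9, col=1)
  E (east): (row=9, col=1) -> (row=9, col=2)
  S (south): (row=9, col=2) -> (row=10, col=2)
  W (west): (row=10, col=2) -> (row=10, col=1)
  S (south): blocked, stay at (row=10, col=1)
  W (west): (row=10, col=1) -> (row=10, col=0)
  E (east): (row=10, col=0) -> (row=10, col=1)
Final: (row=10, col=1)

Answer: Final position: (row=10, col=1)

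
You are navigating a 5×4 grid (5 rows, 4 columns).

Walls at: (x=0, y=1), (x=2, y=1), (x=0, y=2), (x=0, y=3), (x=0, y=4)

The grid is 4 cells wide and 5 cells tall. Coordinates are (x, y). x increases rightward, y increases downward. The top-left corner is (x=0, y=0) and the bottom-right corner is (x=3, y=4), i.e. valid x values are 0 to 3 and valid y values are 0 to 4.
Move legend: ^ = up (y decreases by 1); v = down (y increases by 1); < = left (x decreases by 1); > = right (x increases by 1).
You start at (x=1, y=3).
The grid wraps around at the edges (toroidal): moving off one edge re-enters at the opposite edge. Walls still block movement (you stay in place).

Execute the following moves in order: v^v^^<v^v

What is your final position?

Answer: Final position: (x=1, y=3)

Derivation:
Start: (x=1, y=3)
  v (down): (x=1, y=3) -> (x=1, y=4)
  ^ (up): (x=1, y=4) -> (x=1, y=3)
  v (down): (x=1, y=3) -> (x=1, y=4)
  ^ (up): (x=1, y=4) -> (x=1, y=3)
  ^ (up): (x=1, y=3) -> (x=1, y=2)
  < (left): blocked, stay at (x=1, y=2)
  v (down): (x=1, y=2) -> (x=1, y=3)
  ^ (up): (x=1, y=3) -> (x=1, y=2)
  v (down): (x=1, y=2) -> (x=1, y=3)
Final: (x=1, y=3)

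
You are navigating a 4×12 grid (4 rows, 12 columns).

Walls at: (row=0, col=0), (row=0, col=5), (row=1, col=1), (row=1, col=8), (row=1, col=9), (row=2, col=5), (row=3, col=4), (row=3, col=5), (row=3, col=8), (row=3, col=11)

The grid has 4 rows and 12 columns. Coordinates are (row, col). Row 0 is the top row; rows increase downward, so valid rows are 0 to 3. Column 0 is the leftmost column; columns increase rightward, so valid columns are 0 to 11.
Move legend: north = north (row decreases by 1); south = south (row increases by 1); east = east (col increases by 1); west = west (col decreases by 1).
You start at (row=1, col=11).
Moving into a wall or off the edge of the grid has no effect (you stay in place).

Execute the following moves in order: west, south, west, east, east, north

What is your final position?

Answer: Final position: (row=1, col=11)

Derivation:
Start: (row=1, col=11)
  west (west): (row=1, col=11) -> (row=1, col=10)
  south (south): (row=1, col=10) -> (row=2, col=10)
  west (west): (row=2, col=10) -> (row=2, col=9)
  east (east): (row=2, col=9) -> (row=2, col=10)
  east (east): (row=2, col=10) -> (row=2, col=11)
  north (north): (row=2, col=11) -> (row=1, col=11)
Final: (row=1, col=11)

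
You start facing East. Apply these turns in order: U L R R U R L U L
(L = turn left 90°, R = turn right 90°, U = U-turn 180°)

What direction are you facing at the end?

Answer: Final heading: West

Derivation:
Start: East
  U (U-turn (180°)) -> West
  L (left (90° counter-clockwise)) -> South
  R (right (90° clockwise)) -> West
  R (right (90° clockwise)) -> North
  U (U-turn (180°)) -> South
  R (right (90° clockwise)) -> West
  L (left (90° counter-clockwise)) -> South
  U (U-turn (180°)) -> North
  L (left (90° counter-clockwise)) -> West
Final: West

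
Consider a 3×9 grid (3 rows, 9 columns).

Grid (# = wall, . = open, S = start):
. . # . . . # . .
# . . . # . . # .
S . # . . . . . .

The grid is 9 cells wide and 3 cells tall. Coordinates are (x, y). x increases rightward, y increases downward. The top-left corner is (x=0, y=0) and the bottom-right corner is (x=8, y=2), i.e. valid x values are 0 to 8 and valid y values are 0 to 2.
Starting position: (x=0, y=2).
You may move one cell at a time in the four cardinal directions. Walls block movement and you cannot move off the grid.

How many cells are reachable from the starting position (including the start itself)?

BFS flood-fill from (x=0, y=2):
  Distance 0: (x=0, y=2)
  Distance 1: (x=1, y=2)
  Distance 2: (x=1, y=1)
  Distance 3: (x=1, y=0), (x=2, y=1)
  Distance 4: (x=0, y=0), (x=3, y=1)
  Distance 5: (x=3, y=0), (x=3, y=2)
  Distance 6: (x=4, y=0), (x=4, y=2)
  Distance 7: (x=5, y=0), (x=5, y=2)
  Distance 8: (x=5, y=1), (x=6, y=2)
  Distance 9: (x=6, y=1), (x=7, y=2)
  Distance 10: (x=8, y=2)
  Distance 11: (x=8, y=1)
  Distance 12: (x=8, y=0)
  Distance 13: (x=7, y=0)
Total reachable: 21 (grid has 21 open cells total)

Answer: Reachable cells: 21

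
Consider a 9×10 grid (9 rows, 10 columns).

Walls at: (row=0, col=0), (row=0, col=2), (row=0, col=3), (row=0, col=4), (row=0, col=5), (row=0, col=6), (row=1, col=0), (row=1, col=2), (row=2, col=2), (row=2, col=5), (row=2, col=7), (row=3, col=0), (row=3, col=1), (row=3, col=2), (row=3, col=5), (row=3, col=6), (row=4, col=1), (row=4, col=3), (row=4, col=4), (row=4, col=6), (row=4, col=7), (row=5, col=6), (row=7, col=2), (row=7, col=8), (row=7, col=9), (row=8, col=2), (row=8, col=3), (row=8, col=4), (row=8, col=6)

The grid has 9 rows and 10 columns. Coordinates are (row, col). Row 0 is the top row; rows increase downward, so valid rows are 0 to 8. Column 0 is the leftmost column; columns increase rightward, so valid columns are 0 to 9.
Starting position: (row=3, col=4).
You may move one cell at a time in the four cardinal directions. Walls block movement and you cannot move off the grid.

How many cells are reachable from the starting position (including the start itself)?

Answer: Reachable cells: 57

Derivation:
BFS flood-fill from (row=3, col=4):
  Distance 0: (row=3, col=4)
  Distance 1: (row=2, col=4), (row=3, col=3)
  Distance 2: (row=1, col=4), (row=2, col=3)
  Distance 3: (row=1, col=3), (row=1, col=5)
  Distance 4: (row=1, col=6)
  Distance 5: (row=1, col=7), (row=2, col=6)
  Distance 6: (row=0, col=7), (row=1, col=8)
  Distance 7: (row=0, col=8), (row=1, col=9), (row=2, col=8)
  Distance 8: (row=0, col=9), (row=2, col=9), (row=3, col=8)
  Distance 9: (row=3, col=7), (row=3, col=9), (row=4, col=8)
  Distance 10: (row=4, col=9), (row=5, col=8)
  Distance 11: (row=5, col=7), (row=5, col=9), (row=6, col=8)
  Distance 12: (row=6, col=7), (row=6, col=9)
  Distance 13: (row=6, col=6), (row=7, col=7)
  Distance 14: (row=6, col=5), (row=7, col=6), (row=8, col=7)
  Distance 15: (row=5, col=5), (row=6, col=4), (row=7, col=5), (row=8, col=8)
  Distance 16: (row=4, col=5), (row=5, col=4), (row=6, col=3), (row=7, col=4), (row=8, col=5), (row=8, col=9)
  Distance 17: (row=5, col=3), (row=6, col=2), (row=7, col=3)
  Distance 18: (row=5, col=2), (row=6, col=1)
  Distance 19: (row=4, col=2), (row=5, col=1), (row=6, col=0), (row=7, col=1)
  Distance 20: (row=5, col=0), (row=7, col=0), (row=8, col=1)
  Distance 21: (row=4, col=0), (row=8, col=0)
Total reachable: 57 (grid has 61 open cells total)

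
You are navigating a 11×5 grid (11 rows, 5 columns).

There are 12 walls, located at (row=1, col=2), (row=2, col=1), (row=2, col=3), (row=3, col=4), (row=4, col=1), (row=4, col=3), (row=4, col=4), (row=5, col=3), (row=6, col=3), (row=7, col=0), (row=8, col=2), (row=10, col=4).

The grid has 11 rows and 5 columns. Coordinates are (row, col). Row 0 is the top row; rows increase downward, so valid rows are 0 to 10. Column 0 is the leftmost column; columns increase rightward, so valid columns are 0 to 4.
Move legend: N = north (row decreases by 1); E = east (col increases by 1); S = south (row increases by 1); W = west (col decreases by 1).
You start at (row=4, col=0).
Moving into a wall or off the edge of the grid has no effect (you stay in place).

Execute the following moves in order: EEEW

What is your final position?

Start: (row=4, col=0)
  [×3]E (east): blocked, stay at (row=4, col=0)
  W (west): blocked, stay at (row=4, col=0)
Final: (row=4, col=0)

Answer: Final position: (row=4, col=0)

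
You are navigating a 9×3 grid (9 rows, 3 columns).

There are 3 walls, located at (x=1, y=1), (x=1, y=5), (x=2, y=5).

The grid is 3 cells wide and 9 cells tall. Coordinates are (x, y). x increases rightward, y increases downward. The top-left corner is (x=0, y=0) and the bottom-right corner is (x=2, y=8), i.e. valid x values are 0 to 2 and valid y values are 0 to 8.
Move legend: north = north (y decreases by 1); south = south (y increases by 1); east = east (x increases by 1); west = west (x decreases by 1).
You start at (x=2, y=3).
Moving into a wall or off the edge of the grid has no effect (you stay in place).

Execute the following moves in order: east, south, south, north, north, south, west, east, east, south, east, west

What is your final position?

Answer: Final position: (x=1, y=4)

Derivation:
Start: (x=2, y=3)
  east (east): blocked, stay at (x=2, y=3)
  south (south): (x=2, y=3) -> (x=2, y=4)
  south (south): blocked, stay at (x=2, y=4)
  north (north): (x=2, y=4) -> (x=2, y=3)
  north (north): (x=2, y=3) -> (x=2, y=2)
  south (south): (x=2, y=2) -> (x=2, y=3)
  west (west): (x=2, y=3) -> (x=1, y=3)
  east (east): (x=1, y=3) -> (x=2, y=3)
  east (east): blocked, stay at (x=2, y=3)
  south (south): (x=2, y=3) -> (x=2, y=4)
  east (east): blocked, stay at (x=2, y=4)
  west (west): (x=2, y=4) -> (x=1, y=4)
Final: (x=1, y=4)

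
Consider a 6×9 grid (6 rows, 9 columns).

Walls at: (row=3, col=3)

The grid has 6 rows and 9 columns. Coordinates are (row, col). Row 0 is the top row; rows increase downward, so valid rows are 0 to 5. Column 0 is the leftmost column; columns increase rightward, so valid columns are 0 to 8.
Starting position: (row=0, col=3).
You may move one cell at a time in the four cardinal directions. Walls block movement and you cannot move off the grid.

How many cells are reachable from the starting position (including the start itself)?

BFS flood-fill from (row=0, col=3):
  Distance 0: (row=0, col=3)
  Distance 1: (row=0, col=2), (row=0, col=4), (row=1, col=3)
  Distance 2: (row=0, col=1), (row=0, col=5), (row=1, col=2), (row=1, col=4), (row=2, col=3)
  Distance 3: (row=0, col=0), (row=0, col=6), (row=1, col=1), (row=1, col=5), (row=2, col=2), (row=2, col=4)
  Distance 4: (row=0, col=7), (row=1, col=0), (row=1, col=6), (row=2, col=1), (row=2, col=5), (row=3, col=2), (row=3, col=4)
  Distance 5: (row=0, col=8), (row=1, col=7), (row=2, col=0), (row=2, col=6), (row=3, col=1), (row=3, col=5), (row=4, col=2), (row=4, col=4)
  Distance 6: (row=1, col=8), (row=2, col=7), (row=3, col=0), (row=3, col=6), (row=4, col=1), (row=4, col=3), (row=4, col=5), (row=5, col=2), (row=5, col=4)
  Distance 7: (row=2, col=8), (row=3, col=7), (row=4, col=0), (row=4, col=6), (row=5, col=1), (row=5, col=3), (row=5, col=5)
  Distance 8: (row=3, col=8), (row=4, col=7), (row=5, col=0), (row=5, col=6)
  Distance 9: (row=4, col=8), (row=5, col=7)
  Distance 10: (row=5, col=8)
Total reachable: 53 (grid has 53 open cells total)

Answer: Reachable cells: 53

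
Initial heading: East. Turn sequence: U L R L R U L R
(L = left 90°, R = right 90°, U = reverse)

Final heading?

Start: East
  U (U-turn (180°)) -> West
  L (left (90° counter-clockwise)) -> South
  R (right (90° clockwise)) -> West
  L (left (90° counter-clockwise)) -> South
  R (right (90° clockwise)) -> West
  U (U-turn (180°)) -> East
  L (left (90° counter-clockwise)) -> North
  R (right (90° clockwise)) -> East
Final: East

Answer: Final heading: East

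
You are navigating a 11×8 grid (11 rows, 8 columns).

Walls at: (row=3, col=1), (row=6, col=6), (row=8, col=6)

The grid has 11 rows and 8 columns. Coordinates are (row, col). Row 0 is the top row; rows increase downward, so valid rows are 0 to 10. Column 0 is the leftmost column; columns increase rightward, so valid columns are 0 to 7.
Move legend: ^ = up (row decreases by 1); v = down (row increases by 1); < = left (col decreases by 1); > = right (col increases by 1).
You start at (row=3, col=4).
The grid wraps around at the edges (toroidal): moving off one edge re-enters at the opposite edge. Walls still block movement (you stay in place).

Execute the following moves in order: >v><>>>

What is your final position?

Start: (row=3, col=4)
  > (right): (row=3, col=4) -> (row=3, col=5)
  v (down): (row=3, col=5) -> (row=4, col=5)
  > (right): (row=4, col=5) -> (row=4, col=6)
  < (left): (row=4, col=6) -> (row=4, col=5)
  > (right): (row=4, col=5) -> (row=4, col=6)
  > (right): (row=4, col=6) -> (row=4, col=7)
  > (right): (row=4, col=7) -> (row=4, col=0)
Final: (row=4, col=0)

Answer: Final position: (row=4, col=0)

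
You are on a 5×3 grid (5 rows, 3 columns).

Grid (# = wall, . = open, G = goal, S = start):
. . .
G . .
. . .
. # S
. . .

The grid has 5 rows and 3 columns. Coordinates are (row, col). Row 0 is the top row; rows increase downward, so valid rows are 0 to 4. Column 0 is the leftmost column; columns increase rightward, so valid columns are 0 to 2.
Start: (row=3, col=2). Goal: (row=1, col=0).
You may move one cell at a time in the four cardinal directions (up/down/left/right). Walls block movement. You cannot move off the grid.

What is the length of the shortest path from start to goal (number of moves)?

BFS from (row=3, col=2) until reaching (row=1, col=0):
  Distance 0: (row=3, col=2)
  Distance 1: (row=2, col=2), (row=4, col=2)
  Distance 2: (row=1, col=2), (row=2, col=1), (row=4, col=1)
  Distance 3: (row=0, col=2), (row=1, col=1), (row=2, col=0), (row=4, col=0)
  Distance 4: (row=0, col=1), (row=1, col=0), (row=3, col=0)  <- goal reached here
One shortest path (4 moves): (row=3, col=2) -> (row=2, col=2) -> (row=2, col=1) -> (row=2, col=0) -> (row=1, col=0)

Answer: Shortest path length: 4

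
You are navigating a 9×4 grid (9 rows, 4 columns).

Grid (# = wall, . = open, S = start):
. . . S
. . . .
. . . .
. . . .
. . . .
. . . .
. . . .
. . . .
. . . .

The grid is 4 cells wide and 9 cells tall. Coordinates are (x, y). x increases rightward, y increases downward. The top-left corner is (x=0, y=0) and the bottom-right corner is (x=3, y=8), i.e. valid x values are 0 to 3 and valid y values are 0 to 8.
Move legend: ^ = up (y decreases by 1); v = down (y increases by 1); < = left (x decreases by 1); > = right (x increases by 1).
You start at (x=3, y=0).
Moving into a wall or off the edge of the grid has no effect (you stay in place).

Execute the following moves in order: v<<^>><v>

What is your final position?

Answer: Final position: (x=3, y=1)

Derivation:
Start: (x=3, y=0)
  v (down): (x=3, y=0) -> (x=3, y=1)
  < (left): (x=3, y=1) -> (x=2, y=1)
  < (left): (x=2, y=1) -> (x=1, y=1)
  ^ (up): (x=1, y=1) -> (x=1, y=0)
  > (right): (x=1, y=0) -> (x=2, y=0)
  > (right): (x=2, y=0) -> (x=3, y=0)
  < (left): (x=3, y=0) -> (x=2, y=0)
  v (down): (x=2, y=0) -> (x=2, y=1)
  > (right): (x=2, y=1) -> (x=3, y=1)
Final: (x=3, y=1)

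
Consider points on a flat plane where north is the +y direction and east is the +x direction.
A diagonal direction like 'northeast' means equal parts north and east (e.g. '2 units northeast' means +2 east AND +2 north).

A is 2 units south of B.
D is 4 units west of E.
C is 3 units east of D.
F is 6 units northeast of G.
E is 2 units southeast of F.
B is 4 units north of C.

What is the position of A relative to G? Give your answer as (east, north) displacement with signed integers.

Answer: A is at (east=7, north=6) relative to G.

Derivation:
Place G at the origin (east=0, north=0).
  F is 6 units northeast of G: delta (east=+6, north=+6); F at (east=6, north=6).
  E is 2 units southeast of F: delta (east=+2, north=-2); E at (east=8, north=4).
  D is 4 units west of E: delta (east=-4, north=+0); D at (east=4, north=4).
  C is 3 units east of D: delta (east=+3, north=+0); C at (east=7, north=4).
  B is 4 units north of C: delta (east=+0, north=+4); B at (east=7, north=8).
  A is 2 units south of B: delta (east=+0, north=-2); A at (east=7, north=6).
Therefore A relative to G: (east=7, north=6).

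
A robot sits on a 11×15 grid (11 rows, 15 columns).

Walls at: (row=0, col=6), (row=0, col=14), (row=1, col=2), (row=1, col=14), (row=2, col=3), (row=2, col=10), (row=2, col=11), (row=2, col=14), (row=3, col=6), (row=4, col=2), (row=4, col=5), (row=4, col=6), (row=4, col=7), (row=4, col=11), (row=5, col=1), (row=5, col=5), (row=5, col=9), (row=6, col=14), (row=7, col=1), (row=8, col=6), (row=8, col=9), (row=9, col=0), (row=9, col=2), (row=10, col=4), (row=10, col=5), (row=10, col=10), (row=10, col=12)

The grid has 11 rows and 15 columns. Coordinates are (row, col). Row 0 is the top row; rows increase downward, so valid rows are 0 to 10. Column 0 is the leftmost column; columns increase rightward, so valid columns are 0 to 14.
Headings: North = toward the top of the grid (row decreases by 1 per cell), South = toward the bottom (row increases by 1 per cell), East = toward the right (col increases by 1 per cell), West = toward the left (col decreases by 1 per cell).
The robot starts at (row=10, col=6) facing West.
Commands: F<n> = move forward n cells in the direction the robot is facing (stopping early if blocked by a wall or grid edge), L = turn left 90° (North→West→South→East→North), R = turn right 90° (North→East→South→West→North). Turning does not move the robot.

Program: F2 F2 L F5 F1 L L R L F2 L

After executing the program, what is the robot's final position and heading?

Answer: Final position: (row=9, col=6), facing West

Derivation:
Start: (row=10, col=6), facing West
  F2: move forward 0/2 (blocked), now at (row=10, col=6)
  F2: move forward 0/2 (blocked), now at (row=10, col=6)
  L: turn left, now facing South
  F5: move forward 0/5 (blocked), now at (row=10, col=6)
  F1: move forward 0/1 (blocked), now at (row=10, col=6)
  L: turn left, now facing East
  L: turn left, now facing North
  R: turn right, now facing East
  L: turn left, now facing North
  F2: move forward 1/2 (blocked), now at (row=9, col=6)
  L: turn left, now facing West
Final: (row=9, col=6), facing West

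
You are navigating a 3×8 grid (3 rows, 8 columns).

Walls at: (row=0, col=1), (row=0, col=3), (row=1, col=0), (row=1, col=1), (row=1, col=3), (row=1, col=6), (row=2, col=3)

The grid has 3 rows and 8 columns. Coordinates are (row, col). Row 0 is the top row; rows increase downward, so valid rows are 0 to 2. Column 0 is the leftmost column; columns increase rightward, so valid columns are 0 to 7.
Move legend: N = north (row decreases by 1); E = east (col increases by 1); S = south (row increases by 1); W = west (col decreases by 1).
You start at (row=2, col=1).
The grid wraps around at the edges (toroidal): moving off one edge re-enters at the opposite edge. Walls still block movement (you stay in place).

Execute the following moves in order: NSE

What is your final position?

Start: (row=2, col=1)
  N (north): blocked, stay at (row=2, col=1)
  S (south): blocked, stay at (row=2, col=1)
  E (east): (row=2, col=1) -> (row=2, col=2)
Final: (row=2, col=2)

Answer: Final position: (row=2, col=2)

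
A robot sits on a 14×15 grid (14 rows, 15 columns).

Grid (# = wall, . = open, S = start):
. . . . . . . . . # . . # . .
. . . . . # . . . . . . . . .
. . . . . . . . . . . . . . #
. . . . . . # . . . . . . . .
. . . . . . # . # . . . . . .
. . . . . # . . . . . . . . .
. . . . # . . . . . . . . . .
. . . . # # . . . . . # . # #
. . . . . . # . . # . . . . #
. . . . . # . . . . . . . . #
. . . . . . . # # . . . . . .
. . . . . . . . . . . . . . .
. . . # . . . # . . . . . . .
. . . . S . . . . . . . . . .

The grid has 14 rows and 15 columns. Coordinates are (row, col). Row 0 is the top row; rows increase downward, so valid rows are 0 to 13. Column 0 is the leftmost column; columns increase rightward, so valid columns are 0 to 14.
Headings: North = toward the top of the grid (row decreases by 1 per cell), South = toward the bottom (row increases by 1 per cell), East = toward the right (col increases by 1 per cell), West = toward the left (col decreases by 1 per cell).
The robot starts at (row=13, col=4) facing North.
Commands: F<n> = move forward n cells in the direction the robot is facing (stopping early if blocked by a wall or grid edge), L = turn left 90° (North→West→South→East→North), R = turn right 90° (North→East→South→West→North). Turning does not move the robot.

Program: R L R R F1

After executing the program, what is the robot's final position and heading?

Start: (row=13, col=4), facing North
  R: turn right, now facing East
  L: turn left, now facing North
  R: turn right, now facing East
  R: turn right, now facing South
  F1: move forward 0/1 (blocked), now at (row=13, col=4)
Final: (row=13, col=4), facing South

Answer: Final position: (row=13, col=4), facing South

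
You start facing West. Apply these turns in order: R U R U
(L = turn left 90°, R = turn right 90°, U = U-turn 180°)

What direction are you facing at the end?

Answer: Final heading: East

Derivation:
Start: West
  R (right (90° clockwise)) -> North
  U (U-turn (180°)) -> South
  R (right (90° clockwise)) -> West
  U (U-turn (180°)) -> East
Final: East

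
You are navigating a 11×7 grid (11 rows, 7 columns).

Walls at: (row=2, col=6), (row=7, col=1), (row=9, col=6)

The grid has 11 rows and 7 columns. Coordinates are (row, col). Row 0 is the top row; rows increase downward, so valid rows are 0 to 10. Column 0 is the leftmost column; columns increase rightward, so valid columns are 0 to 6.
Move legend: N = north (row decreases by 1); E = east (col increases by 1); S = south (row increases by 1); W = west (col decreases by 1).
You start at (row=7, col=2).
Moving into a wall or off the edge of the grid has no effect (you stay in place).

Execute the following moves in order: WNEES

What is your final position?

Start: (row=7, col=2)
  W (west): blocked, stay at (row=7, col=2)
  N (north): (row=7, col=2) -> (row=6, col=2)
  E (east): (row=6, col=2) -> (row=6, col=3)
  E (east): (row=6, col=3) -> (row=6, col=4)
  S (south): (row=6, col=4) -> (row=7, col=4)
Final: (row=7, col=4)

Answer: Final position: (row=7, col=4)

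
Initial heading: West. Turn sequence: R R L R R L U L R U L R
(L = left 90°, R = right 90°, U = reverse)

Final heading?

Start: West
  R (right (90° clockwise)) -> North
  R (right (90° clockwise)) -> East
  L (left (90° counter-clockwise)) -> North
  R (right (90° clockwise)) -> East
  R (right (90° clockwise)) -> South
  L (left (90° counter-clockwise)) -> East
  U (U-turn (180°)) -> West
  L (left (90° counter-clockwise)) -> South
  R (right (90° clockwise)) -> West
  U (U-turn (180°)) -> East
  L (left (90° counter-clockwise)) -> North
  R (right (90° clockwise)) -> East
Final: East

Answer: Final heading: East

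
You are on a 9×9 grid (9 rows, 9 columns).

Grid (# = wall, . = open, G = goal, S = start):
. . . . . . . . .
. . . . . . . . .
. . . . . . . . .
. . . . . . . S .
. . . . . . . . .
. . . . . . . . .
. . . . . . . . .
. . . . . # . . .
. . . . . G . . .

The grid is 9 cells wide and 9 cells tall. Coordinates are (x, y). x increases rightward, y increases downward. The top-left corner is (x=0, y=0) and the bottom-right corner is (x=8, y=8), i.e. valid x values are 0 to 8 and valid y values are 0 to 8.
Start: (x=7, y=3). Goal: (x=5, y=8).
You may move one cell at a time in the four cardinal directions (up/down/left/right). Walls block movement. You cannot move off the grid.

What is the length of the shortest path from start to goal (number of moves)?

BFS from (x=7, y=3) until reaching (x=5, y=8):
  Distance 0: (x=7, y=3)
  Distance 1: (x=7, y=2), (x=6, y=3), (x=8, y=3), (x=7, y=4)
  Distance 2: (x=7, y=1), (x=6, y=2), (x=8, y=2), (x=5, y=3), (x=6, y=4), (x=8, y=4), (x=7, y=5)
  Distance 3: (x=7, y=0), (x=6, y=1), (x=8, y=1), (x=5, y=2), (x=4, y=3), (x=5, y=4), (x=6, y=5), (x=8, y=5), (x=7, y=6)
  Distance 4: (x=6, y=0), (x=8, y=0), (x=5, y=1), (x=4, y=2), (x=3, y=3), (x=4, y=4), (x=5, y=5), (x=6, y=6), (x=8, y=6), (x=7, y=7)
  Distance 5: (x=5, y=0), (x=4, y=1), (x=3, y=2), (x=2, y=3), (x=3, y=4), (x=4, y=5), (x=5, y=6), (x=6, y=7), (x=8, y=7), (x=7, y=8)
  Distance 6: (x=4, y=0), (x=3, y=1), (x=2, y=2), (x=1, y=3), (x=2, y=4), (x=3, y=5), (x=4, y=6), (x=6, y=8), (x=8, y=8)
  Distance 7: (x=3, y=0), (x=2, y=1), (x=1, y=2), (x=0, y=3), (x=1, y=4), (x=2, y=5), (x=3, y=6), (x=4, y=7), (x=5, y=8)  <- goal reached here
One shortest path (7 moves): (x=7, y=3) -> (x=6, y=3) -> (x=6, y=4) -> (x=6, y=5) -> (x=6, y=6) -> (x=6, y=7) -> (x=6, y=8) -> (x=5, y=8)

Answer: Shortest path length: 7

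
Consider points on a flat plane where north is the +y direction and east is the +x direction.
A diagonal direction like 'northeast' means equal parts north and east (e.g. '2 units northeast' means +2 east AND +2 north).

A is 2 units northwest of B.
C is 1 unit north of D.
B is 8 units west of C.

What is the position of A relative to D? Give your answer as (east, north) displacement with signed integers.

Answer: A is at (east=-10, north=3) relative to D.

Derivation:
Place D at the origin (east=0, north=0).
  C is 1 unit north of D: delta (east=+0, north=+1); C at (east=0, north=1).
  B is 8 units west of C: delta (east=-8, north=+0); B at (east=-8, north=1).
  A is 2 units northwest of B: delta (east=-2, north=+2); A at (east=-10, north=3).
Therefore A relative to D: (east=-10, north=3).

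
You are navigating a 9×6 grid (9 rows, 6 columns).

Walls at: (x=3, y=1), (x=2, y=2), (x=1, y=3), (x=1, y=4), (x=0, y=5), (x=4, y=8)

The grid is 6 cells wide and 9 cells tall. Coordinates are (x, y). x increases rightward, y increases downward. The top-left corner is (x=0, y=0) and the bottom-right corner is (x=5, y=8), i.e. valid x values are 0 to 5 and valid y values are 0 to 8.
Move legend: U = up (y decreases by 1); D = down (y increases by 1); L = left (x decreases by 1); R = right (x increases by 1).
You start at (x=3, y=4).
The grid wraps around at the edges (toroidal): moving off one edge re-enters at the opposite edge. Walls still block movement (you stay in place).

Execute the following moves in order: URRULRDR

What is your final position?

Answer: Final position: (x=0, y=3)

Derivation:
Start: (x=3, y=4)
  U (up): (x=3, y=4) -> (x=3, y=3)
  R (right): (x=3, y=3) -> (x=4, y=3)
  R (right): (x=4, y=3) -> (x=5, y=3)
  U (up): (x=5, y=3) -> (x=5, y=2)
  L (left): (x=5, y=2) -> (x=4, y=2)
  R (right): (x=4, y=2) -> (x=5, y=2)
  D (down): (x=5, y=2) -> (x=5, y=3)
  R (right): (x=5, y=3) -> (x=0, y=3)
Final: (x=0, y=3)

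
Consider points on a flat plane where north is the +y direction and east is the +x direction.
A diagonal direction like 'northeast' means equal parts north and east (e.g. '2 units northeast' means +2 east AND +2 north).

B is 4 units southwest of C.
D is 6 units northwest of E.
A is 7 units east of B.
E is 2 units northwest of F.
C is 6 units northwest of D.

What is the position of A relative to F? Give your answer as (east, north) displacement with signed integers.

Place F at the origin (east=0, north=0).
  E is 2 units northwest of F: delta (east=-2, north=+2); E at (east=-2, north=2).
  D is 6 units northwest of E: delta (east=-6, north=+6); D at (east=-8, north=8).
  C is 6 units northwest of D: delta (east=-6, north=+6); C at (east=-14, north=14).
  B is 4 units southwest of C: delta (east=-4, north=-4); B at (east=-18, north=10).
  A is 7 units east of B: delta (east=+7, north=+0); A at (east=-11, north=10).
Therefore A relative to F: (east=-11, north=10).

Answer: A is at (east=-11, north=10) relative to F.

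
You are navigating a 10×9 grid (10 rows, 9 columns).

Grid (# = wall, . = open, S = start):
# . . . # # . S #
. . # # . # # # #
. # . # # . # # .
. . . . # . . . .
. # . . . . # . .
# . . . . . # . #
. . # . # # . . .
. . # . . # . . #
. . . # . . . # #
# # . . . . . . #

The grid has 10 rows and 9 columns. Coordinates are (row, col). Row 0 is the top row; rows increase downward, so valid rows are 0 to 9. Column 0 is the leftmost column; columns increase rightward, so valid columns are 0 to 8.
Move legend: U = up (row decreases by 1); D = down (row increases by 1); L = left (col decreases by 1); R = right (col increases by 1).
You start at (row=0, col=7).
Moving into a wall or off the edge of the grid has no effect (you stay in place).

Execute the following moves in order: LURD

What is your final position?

Answer: Final position: (row=0, col=7)

Derivation:
Start: (row=0, col=7)
  L (left): (row=0, col=7) -> (row=0, col=6)
  U (up): blocked, stay at (row=0, col=6)
  R (right): (row=0, col=6) -> (row=0, col=7)
  D (down): blocked, stay at (row=0, col=7)
Final: (row=0, col=7)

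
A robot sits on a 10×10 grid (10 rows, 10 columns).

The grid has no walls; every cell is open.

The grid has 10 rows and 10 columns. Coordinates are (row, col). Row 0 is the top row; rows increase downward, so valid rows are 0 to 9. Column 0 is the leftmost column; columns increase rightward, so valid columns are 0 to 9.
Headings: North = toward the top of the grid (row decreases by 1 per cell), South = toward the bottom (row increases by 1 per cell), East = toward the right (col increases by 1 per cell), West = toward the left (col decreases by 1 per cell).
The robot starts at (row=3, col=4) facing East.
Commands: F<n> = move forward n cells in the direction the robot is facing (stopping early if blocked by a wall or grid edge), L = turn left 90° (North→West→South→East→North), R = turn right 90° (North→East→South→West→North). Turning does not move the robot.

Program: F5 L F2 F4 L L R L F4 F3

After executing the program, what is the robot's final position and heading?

Answer: Final position: (row=7, col=9), facing South

Derivation:
Start: (row=3, col=4), facing East
  F5: move forward 5, now at (row=3, col=9)
  L: turn left, now facing North
  F2: move forward 2, now at (row=1, col=9)
  F4: move forward 1/4 (blocked), now at (row=0, col=9)
  L: turn left, now facing West
  L: turn left, now facing South
  R: turn right, now facing West
  L: turn left, now facing South
  F4: move forward 4, now at (row=4, col=9)
  F3: move forward 3, now at (row=7, col=9)
Final: (row=7, col=9), facing South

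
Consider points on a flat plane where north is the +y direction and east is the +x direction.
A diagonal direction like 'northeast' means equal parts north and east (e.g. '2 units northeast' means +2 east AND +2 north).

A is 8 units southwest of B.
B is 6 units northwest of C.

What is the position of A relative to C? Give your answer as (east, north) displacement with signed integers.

Answer: A is at (east=-14, north=-2) relative to C.

Derivation:
Place C at the origin (east=0, north=0).
  B is 6 units northwest of C: delta (east=-6, north=+6); B at (east=-6, north=6).
  A is 8 units southwest of B: delta (east=-8, north=-8); A at (east=-14, north=-2).
Therefore A relative to C: (east=-14, north=-2).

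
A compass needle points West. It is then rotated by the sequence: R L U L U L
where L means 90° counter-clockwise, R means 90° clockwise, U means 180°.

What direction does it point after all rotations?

Start: West
  R (right (90° clockwise)) -> North
  L (left (90° counter-clockwise)) -> West
  U (U-turn (180°)) -> East
  L (left (90° counter-clockwise)) -> North
  U (U-turn (180°)) -> South
  L (left (90° counter-clockwise)) -> East
Final: East

Answer: Final heading: East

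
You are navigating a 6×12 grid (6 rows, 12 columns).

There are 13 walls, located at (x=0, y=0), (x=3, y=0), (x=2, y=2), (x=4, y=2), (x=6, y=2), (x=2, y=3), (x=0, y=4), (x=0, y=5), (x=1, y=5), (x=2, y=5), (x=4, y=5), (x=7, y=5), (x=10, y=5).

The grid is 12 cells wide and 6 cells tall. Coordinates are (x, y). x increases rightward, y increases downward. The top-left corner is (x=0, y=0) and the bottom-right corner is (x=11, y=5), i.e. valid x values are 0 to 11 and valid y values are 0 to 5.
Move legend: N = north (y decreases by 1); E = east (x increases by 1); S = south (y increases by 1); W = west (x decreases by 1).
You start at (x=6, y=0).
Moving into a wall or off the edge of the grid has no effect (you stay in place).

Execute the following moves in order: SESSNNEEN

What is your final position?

Answer: Final position: (x=9, y=0)

Derivation:
Start: (x=6, y=0)
  S (south): (x=6, y=0) -> (x=6, y=1)
  E (east): (x=6, y=1) -> (x=7, y=1)
  S (south): (x=7, y=1) -> (x=7, y=2)
  S (south): (x=7, y=2) -> (x=7, y=3)
  N (north): (x=7, y=3) -> (x=7, y=2)
  N (north): (x=7, y=2) -> (x=7, y=1)
  E (east): (x=7, y=1) -> (x=8, y=1)
  E (east): (x=8, y=1) -> (x=9, y=1)
  N (north): (x=9, y=1) -> (x=9, y=0)
Final: (x=9, y=0)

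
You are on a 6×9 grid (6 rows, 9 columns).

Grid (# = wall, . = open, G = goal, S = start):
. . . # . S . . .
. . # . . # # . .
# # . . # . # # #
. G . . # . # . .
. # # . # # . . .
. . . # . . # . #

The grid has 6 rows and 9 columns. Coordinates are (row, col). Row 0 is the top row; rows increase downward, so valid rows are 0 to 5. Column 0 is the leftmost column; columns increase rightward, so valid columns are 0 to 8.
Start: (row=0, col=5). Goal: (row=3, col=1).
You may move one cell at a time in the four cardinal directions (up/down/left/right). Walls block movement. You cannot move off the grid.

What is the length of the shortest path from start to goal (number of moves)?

Answer: Shortest path length: 7

Derivation:
BFS from (row=0, col=5) until reaching (row=3, col=1):
  Distance 0: (row=0, col=5)
  Distance 1: (row=0, col=4), (row=0, col=6)
  Distance 2: (row=0, col=7), (row=1, col=4)
  Distance 3: (row=0, col=8), (row=1, col=3), (row=1, col=7)
  Distance 4: (row=1, col=8), (row=2, col=3)
  Distance 5: (row=2, col=2), (row=3, col=3)
  Distance 6: (row=3, col=2), (row=4, col=3)
  Distance 7: (row=3, col=1)  <- goal reached here
One shortest path (7 moves): (row=0, col=5) -> (row=0, col=4) -> (row=1, col=4) -> (row=1, col=3) -> (row=2, col=3) -> (row=2, col=2) -> (row=3, col=2) -> (row=3, col=1)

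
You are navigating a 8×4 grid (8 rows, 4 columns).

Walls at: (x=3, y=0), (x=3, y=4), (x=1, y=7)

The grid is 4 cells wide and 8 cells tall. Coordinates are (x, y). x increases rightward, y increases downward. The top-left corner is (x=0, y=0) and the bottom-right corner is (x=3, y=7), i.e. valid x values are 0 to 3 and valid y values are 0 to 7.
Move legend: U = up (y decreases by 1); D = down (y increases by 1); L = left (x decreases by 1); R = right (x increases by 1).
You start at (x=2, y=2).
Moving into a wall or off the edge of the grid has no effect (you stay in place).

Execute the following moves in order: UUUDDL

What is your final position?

Answer: Final position: (x=1, y=2)

Derivation:
Start: (x=2, y=2)
  U (up): (x=2, y=2) -> (x=2, y=1)
  U (up): (x=2, y=1) -> (x=2, y=0)
  U (up): blocked, stay at (x=2, y=0)
  D (down): (x=2, y=0) -> (x=2, y=1)
  D (down): (x=2, y=1) -> (x=2, y=2)
  L (left): (x=2, y=2) -> (x=1, y=2)
Final: (x=1, y=2)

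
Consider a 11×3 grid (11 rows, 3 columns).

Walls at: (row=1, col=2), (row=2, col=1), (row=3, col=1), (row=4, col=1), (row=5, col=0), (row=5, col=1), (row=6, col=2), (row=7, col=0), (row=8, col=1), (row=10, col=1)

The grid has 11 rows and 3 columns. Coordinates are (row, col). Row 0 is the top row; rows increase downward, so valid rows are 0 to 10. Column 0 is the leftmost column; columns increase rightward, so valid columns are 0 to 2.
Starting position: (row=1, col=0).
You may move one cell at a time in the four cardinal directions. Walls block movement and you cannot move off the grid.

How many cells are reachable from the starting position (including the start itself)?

BFS flood-fill from (row=1, col=0):
  Distance 0: (row=1, col=0)
  Distance 1: (row=0, col=0), (row=1, col=1), (row=2, col=0)
  Distance 2: (row=0, col=1), (row=3, col=0)
  Distance 3: (row=0, col=2), (row=4, col=0)
Total reachable: 8 (grid has 23 open cells total)

Answer: Reachable cells: 8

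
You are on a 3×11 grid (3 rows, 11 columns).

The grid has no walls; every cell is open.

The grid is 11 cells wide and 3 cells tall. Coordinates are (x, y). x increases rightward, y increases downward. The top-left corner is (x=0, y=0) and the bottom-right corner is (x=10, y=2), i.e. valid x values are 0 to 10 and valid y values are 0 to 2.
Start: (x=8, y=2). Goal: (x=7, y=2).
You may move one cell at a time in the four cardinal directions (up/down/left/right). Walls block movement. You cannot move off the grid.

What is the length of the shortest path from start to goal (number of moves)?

Answer: Shortest path length: 1

Derivation:
BFS from (x=8, y=2) until reaching (x=7, y=2):
  Distance 0: (x=8, y=2)
  Distance 1: (x=8, y=1), (x=7, y=2), (x=9, y=2)  <- goal reached here
One shortest path (1 moves): (x=8, y=2) -> (x=7, y=2)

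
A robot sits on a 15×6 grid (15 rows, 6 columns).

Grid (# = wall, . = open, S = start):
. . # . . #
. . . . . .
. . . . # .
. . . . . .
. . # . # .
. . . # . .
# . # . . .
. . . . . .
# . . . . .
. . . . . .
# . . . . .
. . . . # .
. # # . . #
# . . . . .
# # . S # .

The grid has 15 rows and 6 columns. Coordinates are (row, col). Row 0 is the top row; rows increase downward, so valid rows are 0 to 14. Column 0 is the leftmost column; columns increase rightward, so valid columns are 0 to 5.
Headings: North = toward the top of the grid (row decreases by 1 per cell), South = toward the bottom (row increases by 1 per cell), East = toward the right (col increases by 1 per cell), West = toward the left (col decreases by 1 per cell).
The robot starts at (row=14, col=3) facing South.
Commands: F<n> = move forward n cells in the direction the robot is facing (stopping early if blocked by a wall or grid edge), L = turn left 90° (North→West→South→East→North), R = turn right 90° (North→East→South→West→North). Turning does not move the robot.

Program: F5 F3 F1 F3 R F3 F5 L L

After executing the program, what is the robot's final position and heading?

Answer: Final position: (row=14, col=2), facing East

Derivation:
Start: (row=14, col=3), facing South
  F5: move forward 0/5 (blocked), now at (row=14, col=3)
  F3: move forward 0/3 (blocked), now at (row=14, col=3)
  F1: move forward 0/1 (blocked), now at (row=14, col=3)
  F3: move forward 0/3 (blocked), now at (row=14, col=3)
  R: turn right, now facing West
  F3: move forward 1/3 (blocked), now at (row=14, col=2)
  F5: move forward 0/5 (blocked), now at (row=14, col=2)
  L: turn left, now facing South
  L: turn left, now facing East
Final: (row=14, col=2), facing East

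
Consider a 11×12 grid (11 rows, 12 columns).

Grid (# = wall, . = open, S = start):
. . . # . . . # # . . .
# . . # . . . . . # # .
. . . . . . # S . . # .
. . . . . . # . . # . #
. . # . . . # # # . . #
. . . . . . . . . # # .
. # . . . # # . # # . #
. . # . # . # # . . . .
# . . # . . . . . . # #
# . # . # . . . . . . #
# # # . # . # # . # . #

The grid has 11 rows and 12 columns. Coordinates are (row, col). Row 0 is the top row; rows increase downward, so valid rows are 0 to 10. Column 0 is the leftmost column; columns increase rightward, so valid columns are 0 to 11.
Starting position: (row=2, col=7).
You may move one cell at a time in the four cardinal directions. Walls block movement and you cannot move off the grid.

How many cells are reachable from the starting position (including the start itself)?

Answer: Reachable cells: 55

Derivation:
BFS flood-fill from (row=2, col=7):
  Distance 0: (row=2, col=7)
  Distance 1: (row=1, col=7), (row=2, col=8), (row=3, col=7)
  Distance 2: (row=1, col=6), (row=1, col=8), (row=2, col=9), (row=3, col=8)
  Distance 3: (row=0, col=6), (row=1, col=5)
  Distance 4: (row=0, col=5), (row=1, col=4), (row=2, col=5)
  Distance 5: (row=0, col=4), (row=2, col=4), (row=3, col=5)
  Distance 6: (row=2, col=3), (row=3, col=4), (row=4, col=5)
  Distance 7: (row=2, col=2), (row=3, col=3), (row=4, col=4), (row=5, col=5)
  Distance 8: (row=1, col=2), (row=2, col=1), (row=3, col=2), (row=4, col=3), (row=5, col=4), (row=5, col=6)
  Distance 9: (row=0, col=2), (row=1, col=1), (row=2, col=0), (row=3, col=1), (row=5, col=3), (row=5, col=7), (row=6, col=4)
  Distance 10: (row=0, col=1), (row=3, col=0), (row=4, col=1), (row=5, col=2), (row=5, col=8), (row=6, col=3), (row=6, col=7)
  Distance 11: (row=0, col=0), (row=4, col=0), (row=5, col=1), (row=6, col=2), (row=7, col=3)
  Distance 12: (row=5, col=0)
  Distance 13: (row=6, col=0)
  Distance 14: (row=7, col=0)
  Distance 15: (row=7, col=1)
  Distance 16: (row=8, col=1)
  Distance 17: (row=8, col=2), (row=9, col=1)
Total reachable: 55 (grid has 87 open cells total)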